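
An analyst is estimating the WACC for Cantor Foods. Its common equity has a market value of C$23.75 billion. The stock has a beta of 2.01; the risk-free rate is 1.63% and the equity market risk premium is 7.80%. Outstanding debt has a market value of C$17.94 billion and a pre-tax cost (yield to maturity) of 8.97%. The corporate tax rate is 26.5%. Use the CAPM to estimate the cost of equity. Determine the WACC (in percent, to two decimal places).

Cost of equity via CAPM: Re = 1.63% + 2.01 × 7.8% = 17.3080%.
Total capital V = 23.75 + 17.94 = 41.69.
Equity: weight = 23.75/41.69 = 0.5697; cost = 17.308%.
Debt: weight = 17.94/41.69 = 0.4303; after-tax cost = 8.97% × (1 − 26.5%) = 6.5930%.
WACC = 0.5697 × 17.3080% + 0.4303 × 6.5930% = 12.6971%.

12.70%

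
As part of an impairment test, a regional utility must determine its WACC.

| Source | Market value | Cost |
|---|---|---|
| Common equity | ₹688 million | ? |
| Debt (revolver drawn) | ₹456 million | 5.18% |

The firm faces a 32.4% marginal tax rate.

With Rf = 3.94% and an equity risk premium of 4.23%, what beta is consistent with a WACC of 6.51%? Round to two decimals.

1.08

Total capital V = 688 + 456 = 1144.
Equity weight = 688/1144 = 0.6014.
Revolver drawn weight = 456/1144 = 0.3986.
Debt contribution = 0.3986 × 5.18% × (1 − 32.4%) = 1.3958%.
Required equity contribution = 6.51% − 1.3958% = 5.1142%  ⇒  Re = 8.5039%.
CAPM: 8.5039% = 3.94% + β × 4.23%  ⇒  β = 1.0789.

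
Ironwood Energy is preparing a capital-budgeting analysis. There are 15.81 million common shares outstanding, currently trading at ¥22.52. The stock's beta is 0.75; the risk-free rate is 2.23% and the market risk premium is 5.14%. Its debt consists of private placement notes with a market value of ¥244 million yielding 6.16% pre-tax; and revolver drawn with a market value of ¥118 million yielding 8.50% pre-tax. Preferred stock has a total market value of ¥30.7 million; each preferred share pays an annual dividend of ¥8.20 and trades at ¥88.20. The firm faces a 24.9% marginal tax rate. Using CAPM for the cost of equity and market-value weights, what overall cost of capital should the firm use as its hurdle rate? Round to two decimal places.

Cost of equity via CAPM: Re = 2.23% + 0.75 × 5.14% = 6.0850%.
Cost of preferred: Rp = 8.2 / 88.2 = 9.2971%.
Market value of equity E = 22.52 × 15.81m = 356.0412m.
Total capital V = 356.0412 + 30.7 + 244 + 118 = 748.7412.
Equity: weight = 356.0412/748.7412 = 0.4755; cost = 6.085%.
Preferred: weight = 30.7/748.7412 = 0.0410; cost = 9.2971%.
Private placement notes: weight = 244/748.7412 = 0.3259; after-tax cost = 6.16% × (1 − 24.9%) = 4.6262%.
Revolver drawn: weight = 118/748.7412 = 0.1576; after-tax cost = 8.5% × (1 − 24.9%) = 6.3835%.
WACC = 0.4755 × 6.0850% + 0.0410 × 9.2971% + 0.3259 × 4.6262% + 0.1576 × 6.3835% = 5.7883%.

5.79%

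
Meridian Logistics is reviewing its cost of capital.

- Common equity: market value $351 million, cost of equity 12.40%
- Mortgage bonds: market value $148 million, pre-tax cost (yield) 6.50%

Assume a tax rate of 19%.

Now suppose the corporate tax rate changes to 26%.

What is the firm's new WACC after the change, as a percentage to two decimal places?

After the change:
Total capital V = 351 + 148 = 499.
Equity: weight = 351/499 = 0.7034; cost = 12.4%.
Mortgage bonds: weight = 148/499 = 0.2966; after-tax cost = 6.5% × (1 − 26%) = 4.8100%.
WACC = 0.7034 × 12.4000% + 0.2966 × 4.8100% = 10.1489%.

10.15%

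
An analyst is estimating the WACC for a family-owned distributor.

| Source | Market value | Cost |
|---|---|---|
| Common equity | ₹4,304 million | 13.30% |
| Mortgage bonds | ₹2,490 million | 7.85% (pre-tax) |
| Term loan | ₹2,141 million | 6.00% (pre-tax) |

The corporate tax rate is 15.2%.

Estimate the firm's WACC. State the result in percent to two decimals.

Total capital V = 4304 + 2490 + 2141 = 8935.
Equity: weight = 4304/8935 = 0.4817; cost = 13.3%.
Mortgage bonds: weight = 2490/8935 = 0.2787; after-tax cost = 7.85% × (1 − 15.2%) = 6.6568%.
Term loan: weight = 2141/8935 = 0.2396; after-tax cost = 6% × (1 − 15.2%) = 5.0880%.
WACC = 0.4817 × 13.3000% + 0.2787 × 6.6568% + 0.2396 × 5.0880% = 9.4809%.

9.48%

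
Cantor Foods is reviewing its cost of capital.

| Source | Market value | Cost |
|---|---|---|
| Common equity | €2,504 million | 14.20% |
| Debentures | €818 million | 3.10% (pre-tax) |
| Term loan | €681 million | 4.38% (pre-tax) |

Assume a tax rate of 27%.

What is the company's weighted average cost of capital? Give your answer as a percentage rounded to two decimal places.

9.89%

Total capital V = 2504 + 818 + 681 = 4003.
Equity: weight = 2504/4003 = 0.6255; cost = 14.2%.
Debentures: weight = 818/4003 = 0.2043; after-tax cost = 3.1% × (1 − 27%) = 2.2630%.
Term loan: weight = 681/4003 = 0.1701; after-tax cost = 4.38% × (1 − 27%) = 3.1974%.
WACC = 0.6255 × 14.2000% + 0.2043 × 2.2630% + 0.1701 × 3.1974% = 9.8889%.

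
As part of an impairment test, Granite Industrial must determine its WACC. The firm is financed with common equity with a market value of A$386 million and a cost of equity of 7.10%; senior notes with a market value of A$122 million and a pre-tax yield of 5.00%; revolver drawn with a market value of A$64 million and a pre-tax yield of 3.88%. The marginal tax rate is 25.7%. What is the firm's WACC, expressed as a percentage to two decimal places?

5.91%

Total capital V = 386 + 122 + 64 = 572.
Equity: weight = 386/572 = 0.6748; cost = 7.1%.
Senior notes: weight = 122/572 = 0.2133; after-tax cost = 5% × (1 − 25.7%) = 3.7150%.
Revolver drawn: weight = 64/572 = 0.1119; after-tax cost = 3.88% × (1 − 25.7%) = 2.8828%.
WACC = 0.6748 × 7.1000% + 0.2133 × 3.7150% + 0.1119 × 2.8828% = 5.9062%.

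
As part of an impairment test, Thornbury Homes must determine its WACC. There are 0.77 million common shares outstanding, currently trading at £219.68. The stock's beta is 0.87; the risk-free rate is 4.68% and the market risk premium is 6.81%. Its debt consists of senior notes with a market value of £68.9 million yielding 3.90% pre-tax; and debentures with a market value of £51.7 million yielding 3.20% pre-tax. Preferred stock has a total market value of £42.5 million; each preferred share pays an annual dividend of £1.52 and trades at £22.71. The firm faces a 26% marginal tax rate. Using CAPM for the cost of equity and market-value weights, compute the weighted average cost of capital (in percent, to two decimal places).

Cost of equity via CAPM: Re = 4.68% + 0.87 × 6.81% = 10.6047%.
Cost of preferred: Rp = 1.52 / 22.71 = 6.6931%.
Market value of equity E = 219.68 × 0.77m = 169.1536m.
Total capital V = 169.1536 + 42.5 + 68.9 + 51.7 = 332.2536.
Equity: weight = 169.1536/332.2536 = 0.5091; cost = 10.6047%.
Preferred: weight = 42.5/332.2536 = 0.1279; cost = 6.6931%.
Senior notes: weight = 68.9/332.2536 = 0.2074; after-tax cost = 3.9% × (1 − 26%) = 2.8860%.
Debentures: weight = 51.7/332.2536 = 0.1556; after-tax cost = 3.2% × (1 − 26%) = 2.3680%.
WACC = 0.5091 × 10.6047% + 0.1279 × 6.6931% + 0.2074 × 2.8860% + 0.1556 × 2.3680% = 7.2220%.

7.22%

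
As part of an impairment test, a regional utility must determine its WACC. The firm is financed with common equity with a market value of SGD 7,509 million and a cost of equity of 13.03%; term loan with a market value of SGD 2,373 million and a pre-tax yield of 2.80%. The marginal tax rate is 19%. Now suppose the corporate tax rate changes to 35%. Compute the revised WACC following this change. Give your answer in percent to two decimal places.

10.34%

After the change:
Total capital V = 7509 + 2373 = 9882.
Equity: weight = 7509/9882 = 0.7599; cost = 13.03%.
Term loan: weight = 2373/9882 = 0.2401; after-tax cost = 2.8% × (1 − 35%) = 1.8200%.
WACC = 0.7599 × 13.0300% + 0.2401 × 1.8200% = 10.3381%.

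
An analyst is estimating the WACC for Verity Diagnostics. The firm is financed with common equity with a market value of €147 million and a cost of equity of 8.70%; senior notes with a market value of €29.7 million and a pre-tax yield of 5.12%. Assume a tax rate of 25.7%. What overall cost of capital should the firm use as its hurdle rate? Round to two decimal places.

Total capital V = 147 + 29.7 = 176.7.
Equity: weight = 147/176.7 = 0.8319; cost = 8.7%.
Senior notes: weight = 29.7/176.7 = 0.1681; after-tax cost = 5.12% × (1 − 25.7%) = 3.8042%.
WACC = 0.8319 × 8.7000% + 0.1681 × 3.8042% = 7.8771%.

7.88%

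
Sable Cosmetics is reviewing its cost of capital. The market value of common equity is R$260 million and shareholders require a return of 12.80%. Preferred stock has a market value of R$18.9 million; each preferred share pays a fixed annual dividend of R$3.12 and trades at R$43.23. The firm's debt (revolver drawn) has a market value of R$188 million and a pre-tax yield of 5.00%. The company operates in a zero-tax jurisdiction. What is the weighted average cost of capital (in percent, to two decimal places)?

Cost of preferred: Rp = 3.12 / 43.23 = 7.2172%.
Total capital V = 260 + 18.9 + 188 = 466.9.
Equity: weight = 260/466.9 = 0.5569; cost = 12.8%.
Preferred: weight = 18.9/466.9 = 0.0405; cost = 7.2172%.
Revolver drawn: weight = 188/466.9 = 0.4027; after-tax cost = 5% × (1 − 0%) = 5.0000%.
WACC = 0.5569 × 12.8000% + 0.0405 × 7.2172% + 0.4027 × 5.0000% = 9.4333%.

9.43%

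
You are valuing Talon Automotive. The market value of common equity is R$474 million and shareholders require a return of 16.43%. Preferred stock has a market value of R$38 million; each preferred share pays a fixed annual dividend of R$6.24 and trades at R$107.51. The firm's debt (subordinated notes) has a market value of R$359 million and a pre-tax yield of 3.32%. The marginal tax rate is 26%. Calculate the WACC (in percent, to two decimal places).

10.21%

Cost of preferred: Rp = 6.24 / 107.51 = 5.8041%.
Total capital V = 474 + 38 + 359 = 871.
Equity: weight = 474/871 = 0.5442; cost = 16.43%.
Preferred: weight = 38/871 = 0.0436; cost = 5.8041%.
Subordinated notes: weight = 359/871 = 0.4122; after-tax cost = 3.32% × (1 − 26%) = 2.4568%.
WACC = 0.5442 × 16.4300% + 0.0436 × 5.8041% + 0.4122 × 2.4568% = 10.2071%.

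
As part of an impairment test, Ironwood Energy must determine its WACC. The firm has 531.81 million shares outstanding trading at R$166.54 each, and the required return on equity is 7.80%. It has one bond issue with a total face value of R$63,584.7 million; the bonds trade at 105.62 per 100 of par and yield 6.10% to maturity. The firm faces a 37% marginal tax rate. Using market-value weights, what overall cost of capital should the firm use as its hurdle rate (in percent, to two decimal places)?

Market value of equity E = 166.54 × 531.81m = 88567.6374m. Market value of debt D = 63584.7m × 105.62/100 = 67158.16014m.
Total capital V = 88567.6374 + 67158.16014 = 155725.79754.
Equity: weight = 88567.6374/155725.79754 = 0.5687; cost = 7.8%.
Bonds outstanding: weight = 67158.16014/155725.79754 = 0.4313; after-tax cost = 6.1% × (1 − 37%) = 3.8430%.
WACC = 0.5687 × 7.8000% + 0.4313 × 3.8430% = 6.0935%.

6.09%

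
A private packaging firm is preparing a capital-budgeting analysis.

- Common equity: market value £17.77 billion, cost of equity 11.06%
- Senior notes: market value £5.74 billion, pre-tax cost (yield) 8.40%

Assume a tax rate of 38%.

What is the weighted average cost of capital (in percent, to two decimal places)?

Total capital V = 17.77 + 5.74 = 23.51.
Equity: weight = 17.77/23.51 = 0.7558; cost = 11.06%.
Senior notes: weight = 5.74/23.51 = 0.2442; after-tax cost = 8.4% × (1 − 38%) = 5.2080%.
WACC = 0.7558 × 11.0600% + 0.2442 × 5.2080% = 9.6312%.

9.63%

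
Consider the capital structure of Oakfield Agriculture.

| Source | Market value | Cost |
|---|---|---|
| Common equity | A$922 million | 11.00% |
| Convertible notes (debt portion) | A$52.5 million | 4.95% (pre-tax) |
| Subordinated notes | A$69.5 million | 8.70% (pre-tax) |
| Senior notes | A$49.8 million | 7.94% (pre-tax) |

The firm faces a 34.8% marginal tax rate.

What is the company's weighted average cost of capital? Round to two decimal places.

Total capital V = 922 + 52.5 + 69.5 + 49.8 = 1093.8.
Equity: weight = 922/1093.8 = 0.8429; cost = 11%.
Convertible notes (debt portion): weight = 52.5/1093.8 = 0.0480; after-tax cost = 4.95% × (1 − 34.8%) = 3.2274%.
Subordinated notes: weight = 69.5/1093.8 = 0.0635; after-tax cost = 8.7% × (1 − 34.8%) = 5.6724%.
Senior notes: weight = 49.8/1093.8 = 0.0455; after-tax cost = 7.94% × (1 − 34.8%) = 5.1769%.
WACC = 0.8429 × 11.0000% + 0.0480 × 3.2274% + 0.0635 × 5.6724% + 0.0455 × 5.1769% = 10.0233%.

10.02%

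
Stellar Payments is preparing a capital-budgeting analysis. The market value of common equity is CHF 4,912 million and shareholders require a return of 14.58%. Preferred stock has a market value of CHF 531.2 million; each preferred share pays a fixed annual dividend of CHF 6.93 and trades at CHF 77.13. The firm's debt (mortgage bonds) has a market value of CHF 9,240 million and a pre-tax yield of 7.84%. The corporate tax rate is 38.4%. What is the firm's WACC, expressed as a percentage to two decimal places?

Cost of preferred: Rp = 6.93 / 77.13 = 8.9848%.
Total capital V = 4912 + 531.2 + 9240 = 14683.2.
Equity: weight = 4912/14683.2 = 0.3345; cost = 14.58%.
Preferred: weight = 531.2/14683.2 = 0.0362; cost = 8.9848%.
Mortgage bonds: weight = 9240/14683.2 = 0.6293; after-tax cost = 7.84% × (1 − 38.4%) = 4.8294%.
WACC = 0.3345 × 14.5800% + 0.0362 × 8.9848% + 0.6293 × 4.8294% = 8.2416%.

8.24%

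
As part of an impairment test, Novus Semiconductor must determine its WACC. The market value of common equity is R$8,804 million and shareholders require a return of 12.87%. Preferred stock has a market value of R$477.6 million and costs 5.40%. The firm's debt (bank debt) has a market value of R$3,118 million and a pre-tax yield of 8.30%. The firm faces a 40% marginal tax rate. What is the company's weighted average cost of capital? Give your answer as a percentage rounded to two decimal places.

Total capital V = 8804 + 477.6 + 3118 = 12399.6.
Equity: weight = 8804/12399.6 = 0.7100; cost = 12.87%.
Preferred: weight = 477.6/12399.6 = 0.0385; cost = 5.4%.
Bank debt: weight = 3118/12399.6 = 0.2515; after-tax cost = 8.3% × (1 − 40%) = 4.9800%.
WACC = 0.7100 × 12.8700% + 0.0385 × 5.4000% + 0.2515 × 4.9800% = 10.5983%.

10.60%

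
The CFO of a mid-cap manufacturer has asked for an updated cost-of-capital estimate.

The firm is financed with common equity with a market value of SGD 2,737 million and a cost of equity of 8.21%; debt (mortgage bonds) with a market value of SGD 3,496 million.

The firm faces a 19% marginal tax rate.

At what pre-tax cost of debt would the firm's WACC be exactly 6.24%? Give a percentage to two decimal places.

5.80%

Total capital V = 2737 + 3496 = 6233.
Equity weight = 2737/6233 = 0.4391.
Mortgage bonds weight = 3496/6233 = 0.5609.
Equity contribution = 0.4391 × 8.21% = 3.6051%.
Remaining for debt = 6.24% − 3.6051% = 2.6349%.
Rd × (1 − 19%) × 0.5609 = 2.6349%  ⇒  Rd = 5.7996%.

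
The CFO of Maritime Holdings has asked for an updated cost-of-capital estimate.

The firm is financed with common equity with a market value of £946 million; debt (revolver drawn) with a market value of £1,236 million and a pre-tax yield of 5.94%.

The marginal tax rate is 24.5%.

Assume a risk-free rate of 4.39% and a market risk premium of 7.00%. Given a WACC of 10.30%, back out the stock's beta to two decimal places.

Total capital V = 946 + 1236 = 2182.
Equity weight = 946/2182 = 0.4335.
Revolver drawn weight = 1236/2182 = 0.5665.
Debt contribution = 0.5665 × 5.94% × (1 − 24.5%) = 2.5404%.
Required equity contribution = 10.3% − 2.5404% = 7.7596%  ⇒  Re = 17.8980%.
CAPM: 17.8980% = 4.39% + β × 7.0%  ⇒  β = 1.9297.

1.93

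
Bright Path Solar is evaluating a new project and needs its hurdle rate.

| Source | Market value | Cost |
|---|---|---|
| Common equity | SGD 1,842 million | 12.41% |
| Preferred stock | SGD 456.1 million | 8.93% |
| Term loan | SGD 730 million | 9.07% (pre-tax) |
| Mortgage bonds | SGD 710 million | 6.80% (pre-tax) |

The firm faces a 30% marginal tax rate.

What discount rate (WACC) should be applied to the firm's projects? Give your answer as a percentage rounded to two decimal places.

9.35%

Total capital V = 1842 + 456.1 + 730 + 710 = 3738.1.
Equity: weight = 1842/3738.1 = 0.4928; cost = 12.41%.
Preferred: weight = 456.1/3738.1 = 0.1220; cost = 8.93%.
Term loan: weight = 730/3738.1 = 0.1953; after-tax cost = 9.07% × (1 − 30%) = 6.3490%.
Mortgage bonds: weight = 710/3738.1 = 0.1899; after-tax cost = 6.8% × (1 − 30%) = 4.7600%.
WACC = 0.4928 × 12.4100% + 0.1220 × 8.9300% + 0.1953 × 6.3490% + 0.1899 × 4.7600% = 9.3488%.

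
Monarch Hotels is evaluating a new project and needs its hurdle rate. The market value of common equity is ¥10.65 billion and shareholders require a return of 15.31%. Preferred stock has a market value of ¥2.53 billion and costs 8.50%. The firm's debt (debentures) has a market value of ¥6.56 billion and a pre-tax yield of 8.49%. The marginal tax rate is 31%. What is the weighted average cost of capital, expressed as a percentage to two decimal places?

11.30%

Total capital V = 10.65 + 2.53 + 6.56 = 19.74.
Equity: weight = 10.65/19.74 = 0.5395; cost = 15.31%.
Preferred: weight = 2.53/19.74 = 0.1282; cost = 8.5%.
Debentures: weight = 6.56/19.74 = 0.3323; after-tax cost = 8.49% × (1 − 31%) = 5.8581%.
WACC = 0.5395 × 15.3100% + 0.1282 × 8.5000% + 0.3323 × 5.8581% = 11.2961%.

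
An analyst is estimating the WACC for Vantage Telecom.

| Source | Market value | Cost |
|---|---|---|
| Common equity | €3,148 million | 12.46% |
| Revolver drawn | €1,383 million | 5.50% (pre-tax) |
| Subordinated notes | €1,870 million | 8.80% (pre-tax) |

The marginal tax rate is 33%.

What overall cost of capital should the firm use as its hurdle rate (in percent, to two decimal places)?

8.65%

Total capital V = 3148 + 1383 + 1870 = 6401.
Equity: weight = 3148/6401 = 0.4918; cost = 12.46%.
Revolver drawn: weight = 1383/6401 = 0.2161; after-tax cost = 5.5% × (1 − 33%) = 3.6850%.
Subordinated notes: weight = 1870/6401 = 0.2921; after-tax cost = 8.8% × (1 − 33%) = 5.8960%.
WACC = 0.4918 × 12.4600% + 0.2161 × 3.6850% + 0.2921 × 5.8960% = 8.6465%.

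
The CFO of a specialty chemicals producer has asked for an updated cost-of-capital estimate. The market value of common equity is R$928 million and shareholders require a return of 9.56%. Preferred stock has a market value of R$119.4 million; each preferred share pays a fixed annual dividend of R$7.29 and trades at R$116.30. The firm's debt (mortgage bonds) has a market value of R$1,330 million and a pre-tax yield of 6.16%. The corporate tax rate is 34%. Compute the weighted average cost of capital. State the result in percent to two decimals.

Cost of preferred: Rp = 7.29 / 116.3 = 6.2683%.
Total capital V = 928 + 119.4 + 1330 = 2377.4.
Equity: weight = 928/2377.4 = 0.3903; cost = 9.56%.
Preferred: weight = 119.4/2377.4 = 0.0502; cost = 6.2683%.
Mortgage bonds: weight = 1330/2377.4 = 0.5594; after-tax cost = 6.16% × (1 − 34%) = 4.0656%.
WACC = 0.3903 × 9.5600% + 0.0502 × 6.2683% + 0.5594 × 4.0656% = 6.3209%.

6.32%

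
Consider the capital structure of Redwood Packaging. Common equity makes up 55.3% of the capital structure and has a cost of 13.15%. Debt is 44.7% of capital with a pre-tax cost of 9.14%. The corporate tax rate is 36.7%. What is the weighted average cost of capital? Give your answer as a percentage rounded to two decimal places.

After-tax cost of debt = 9.14% × (1 − 36.7%) = 5.7856%.
WACC = 0.553 × 13.1500% + 0.447 × 5.7856% = 9.8581%.

9.86%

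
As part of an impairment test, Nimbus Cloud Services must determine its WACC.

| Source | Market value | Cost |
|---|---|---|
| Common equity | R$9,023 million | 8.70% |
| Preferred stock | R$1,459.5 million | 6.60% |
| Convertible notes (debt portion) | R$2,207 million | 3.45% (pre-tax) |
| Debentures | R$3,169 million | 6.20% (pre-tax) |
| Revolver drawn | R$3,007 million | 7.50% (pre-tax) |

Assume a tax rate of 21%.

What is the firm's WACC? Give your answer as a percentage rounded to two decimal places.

6.76%

Total capital V = 9023 + 1459.5 + 2207 + 3169 + 3007 = 18865.5.
Equity: weight = 9023/18865.5 = 0.4783; cost = 8.7%.
Preferred: weight = 1459.5/18865.5 = 0.0774; cost = 6.6%.
Convertible notes (debt portion): weight = 2207/18865.5 = 0.1170; after-tax cost = 3.45% × (1 − 21%) = 2.7255%.
Debentures: weight = 3169/18865.5 = 0.1680; after-tax cost = 6.2% × (1 − 21%) = 4.8980%.
Revolver drawn: weight = 3007/18865.5 = 0.1594; after-tax cost = 7.5% × (1 − 21%) = 5.9250%.
WACC = 0.4783 × 8.7000% + 0.0774 × 6.6000% + 0.1170 × 2.7255% + 0.1680 × 4.8980% + 0.1594 × 5.9250% = 6.7576%.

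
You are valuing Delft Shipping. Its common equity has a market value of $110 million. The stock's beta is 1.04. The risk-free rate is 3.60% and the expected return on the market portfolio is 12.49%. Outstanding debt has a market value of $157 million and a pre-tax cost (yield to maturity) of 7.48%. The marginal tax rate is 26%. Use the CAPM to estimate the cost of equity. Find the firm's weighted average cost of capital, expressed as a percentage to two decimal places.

8.55%

Market risk premium = 12.49% − 3.6% = 8.89%.
Cost of equity via CAPM: Re = 3.6% + 1.04 × 8.89% = 12.8456%.
Total capital V = 110 + 157 = 267.
Equity: weight = 110/267 = 0.4120; cost = 12.8456%.
Debt: weight = 157/267 = 0.5880; after-tax cost = 7.48% × (1 − 26%) = 5.5352%.
WACC = 0.4120 × 12.8456% + 0.5880 × 5.5352% = 8.5470%.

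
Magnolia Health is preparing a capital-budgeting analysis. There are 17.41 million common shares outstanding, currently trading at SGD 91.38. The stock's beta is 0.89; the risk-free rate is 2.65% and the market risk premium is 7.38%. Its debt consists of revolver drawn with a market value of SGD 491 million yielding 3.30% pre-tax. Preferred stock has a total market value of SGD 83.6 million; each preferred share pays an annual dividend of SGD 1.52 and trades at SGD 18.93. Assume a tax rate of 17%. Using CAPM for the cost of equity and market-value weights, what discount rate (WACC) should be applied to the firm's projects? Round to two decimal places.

7.70%

Cost of equity via CAPM: Re = 2.65% + 0.89 × 7.38% = 9.2182%.
Cost of preferred: Rp = 1.52 / 18.93 = 8.0296%.
Market value of equity E = 91.38 × 17.41m = 1590.9258m.
Total capital V = 1590.9258 + 83.6 + 491 = 2165.5258.
Equity: weight = 1590.9258/2165.5258 = 0.7347; cost = 9.2182%.
Preferred: weight = 83.6/2165.5258 = 0.0386; cost = 8.0296%.
Revolver drawn: weight = 491/2165.5258 = 0.2267; after-tax cost = 3.3% × (1 − 17%) = 2.7390%.
WACC = 0.7347 × 9.2182% + 0.0386 × 8.0296% + 0.2267 × 2.7390% = 7.7033%.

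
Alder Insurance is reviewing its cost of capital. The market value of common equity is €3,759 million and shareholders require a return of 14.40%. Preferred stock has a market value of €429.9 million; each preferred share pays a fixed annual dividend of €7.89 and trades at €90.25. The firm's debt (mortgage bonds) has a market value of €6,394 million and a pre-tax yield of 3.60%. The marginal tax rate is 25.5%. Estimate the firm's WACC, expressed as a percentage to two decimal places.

Cost of preferred: Rp = 7.89 / 90.25 = 8.7424%.
Total capital V = 3759 + 429.9 + 6394 = 10582.9.
Equity: weight = 3759/10582.9 = 0.3552; cost = 14.4%.
Preferred: weight = 429.9/10582.9 = 0.0406; cost = 8.7424%.
Mortgage bonds: weight = 6394/10582.9 = 0.6042; after-tax cost = 3.6% × (1 − 25.5%) = 2.6820%.
WACC = 0.3552 × 14.4000% + 0.0406 × 8.7424% + 0.6042 × 2.6820% = 7.0904%.

7.09%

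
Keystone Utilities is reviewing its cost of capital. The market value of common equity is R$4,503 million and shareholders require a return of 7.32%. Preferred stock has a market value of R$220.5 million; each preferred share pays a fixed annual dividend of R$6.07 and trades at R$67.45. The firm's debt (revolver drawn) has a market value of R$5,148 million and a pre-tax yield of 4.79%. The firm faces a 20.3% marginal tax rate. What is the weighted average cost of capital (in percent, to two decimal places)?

5.53%

Cost of preferred: Rp = 6.07 / 67.45 = 8.9993%.
Total capital V = 4503 + 220.5 + 5148 = 9871.5.
Equity: weight = 4503/9871.5 = 0.4562; cost = 7.32%.
Preferred: weight = 220.5/9871.5 = 0.0223; cost = 8.9993%.
Revolver drawn: weight = 5148/9871.5 = 0.5215; after-tax cost = 4.79% × (1 − 20.3%) = 3.8176%.
WACC = 0.4562 × 7.3200% + 0.0223 × 8.9993% + 0.5215 × 3.8176% = 5.5310%.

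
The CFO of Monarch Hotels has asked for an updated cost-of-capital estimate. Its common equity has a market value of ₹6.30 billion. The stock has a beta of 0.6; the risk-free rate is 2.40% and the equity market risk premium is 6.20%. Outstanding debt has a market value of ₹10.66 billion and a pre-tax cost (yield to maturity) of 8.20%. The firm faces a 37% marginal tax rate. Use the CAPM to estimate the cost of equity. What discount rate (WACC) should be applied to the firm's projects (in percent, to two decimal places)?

5.52%

Cost of equity via CAPM: Re = 2.4% + 0.6 × 6.2% = 6.1200%.
Total capital V = 6.3 + 10.66 = 16.96.
Equity: weight = 6.3/16.96 = 0.3715; cost = 6.12%.
Debt: weight = 10.66/16.96 = 0.6285; after-tax cost = 8.2% × (1 − 37%) = 5.1660%.
WACC = 0.3715 × 6.1200% + 0.6285 × 5.1660% = 5.5204%.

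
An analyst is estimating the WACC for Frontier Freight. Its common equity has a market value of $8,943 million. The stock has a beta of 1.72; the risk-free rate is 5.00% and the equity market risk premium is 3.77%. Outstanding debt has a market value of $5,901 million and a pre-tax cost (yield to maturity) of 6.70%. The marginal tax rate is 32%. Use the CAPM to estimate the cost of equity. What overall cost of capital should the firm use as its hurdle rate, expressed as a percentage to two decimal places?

8.73%

Cost of equity via CAPM: Re = 5.0% + 1.72 × 3.77% = 11.4844%.
Total capital V = 8943 + 5901 = 14844.
Equity: weight = 8943/14844 = 0.6025; cost = 11.4844%.
Debt: weight = 5901/14844 = 0.3975; after-tax cost = 6.7% × (1 − 32%) = 4.5560%.
WACC = 0.6025 × 11.4844% + 0.3975 × 4.5560% = 8.7301%.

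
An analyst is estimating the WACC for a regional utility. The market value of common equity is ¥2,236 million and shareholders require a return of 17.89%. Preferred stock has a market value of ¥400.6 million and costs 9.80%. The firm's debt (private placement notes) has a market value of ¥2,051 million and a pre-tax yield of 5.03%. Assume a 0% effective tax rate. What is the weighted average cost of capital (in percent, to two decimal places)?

Total capital V = 2236 + 400.6 + 2051 = 4687.6.
Equity: weight = 2236/4687.6 = 0.4770; cost = 17.89%.
Preferred: weight = 400.6/4687.6 = 0.0855; cost = 9.8%.
Private placement notes: weight = 2051/4687.6 = 0.4375; after-tax cost = 5.03% × (1 − 0%) = 5.0300%.
WACC = 0.4770 × 17.8900% + 0.0855 × 9.8000% + 0.4375 × 5.0300% = 11.5719%.

11.57%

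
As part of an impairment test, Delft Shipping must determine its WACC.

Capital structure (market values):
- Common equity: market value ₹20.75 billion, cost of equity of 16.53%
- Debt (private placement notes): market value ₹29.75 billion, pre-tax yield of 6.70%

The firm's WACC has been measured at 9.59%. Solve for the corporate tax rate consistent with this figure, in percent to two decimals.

Total capital V = 20.75 + 29.75 = 50.5.
Equity weight = 20.75/50.5 = 0.4109.
Private placement notes weight = 29.75/50.5 = 0.5891.
Equity contribution = 0.4109 × 16.53% = 6.7920%.
Debt contribution must be 9.59% − 6.7920% = 2.7980%.
0.5891 × 6.7% × (1 − T) = 2.7980%  ⇒  (1 − T) = 0.7089.
T = 29.1120%.

29.11%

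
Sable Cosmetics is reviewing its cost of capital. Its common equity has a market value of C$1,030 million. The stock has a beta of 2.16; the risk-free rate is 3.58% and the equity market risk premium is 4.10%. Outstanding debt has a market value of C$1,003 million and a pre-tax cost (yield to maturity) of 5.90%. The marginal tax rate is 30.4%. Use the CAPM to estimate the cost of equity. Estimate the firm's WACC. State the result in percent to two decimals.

Cost of equity via CAPM: Re = 3.58% + 2.16 × 4.1% = 12.4360%.
Total capital V = 1030 + 1003 = 2033.
Equity: weight = 1030/2033 = 0.5066; cost = 12.436%.
Debt: weight = 1003/2033 = 0.4934; after-tax cost = 5.9% × (1 − 30.4%) = 4.1064%.
WACC = 0.5066 × 12.4360% + 0.4934 × 4.1064% = 8.3265%.

8.33%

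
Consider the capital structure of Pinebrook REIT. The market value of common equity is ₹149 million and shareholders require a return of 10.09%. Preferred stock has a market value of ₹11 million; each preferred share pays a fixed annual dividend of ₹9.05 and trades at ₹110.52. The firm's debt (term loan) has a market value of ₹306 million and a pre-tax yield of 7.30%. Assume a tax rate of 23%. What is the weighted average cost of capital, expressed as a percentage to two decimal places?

7.11%

Cost of preferred: Rp = 9.05 / 110.52 = 8.1886%.
Total capital V = 149 + 11 + 306 = 466.
Equity: weight = 149/466 = 0.3197; cost = 10.09%.
Preferred: weight = 11/466 = 0.0236; cost = 8.1886%.
Term loan: weight = 306/466 = 0.6567; after-tax cost = 7.3% × (1 − 23%) = 5.6210%.
WACC = 0.3197 × 10.0900% + 0.0236 × 8.1886% + 0.6567 × 5.6210% = 7.1105%.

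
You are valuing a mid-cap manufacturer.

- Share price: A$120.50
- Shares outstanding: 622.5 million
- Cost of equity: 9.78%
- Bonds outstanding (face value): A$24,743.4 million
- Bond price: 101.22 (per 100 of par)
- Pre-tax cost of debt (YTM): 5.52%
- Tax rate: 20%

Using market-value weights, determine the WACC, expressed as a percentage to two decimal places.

8.44%

Market value of equity E = 120.5 × 622.5m = 75011.25m. Market value of debt D = 24743.4m × 101.22/100 = 25045.26948m.
Total capital V = 75011.25 + 25045.26948 = 100056.51948.
Equity: weight = 75011.25/100056.51948 = 0.7497; cost = 9.78%.
Bonds outstanding: weight = 25045.26948/100056.51948 = 0.2503; after-tax cost = 5.52% × (1 − 20%) = 4.4160%.
WACC = 0.7497 × 9.7800% + 0.2503 × 4.4160% = 8.4373%.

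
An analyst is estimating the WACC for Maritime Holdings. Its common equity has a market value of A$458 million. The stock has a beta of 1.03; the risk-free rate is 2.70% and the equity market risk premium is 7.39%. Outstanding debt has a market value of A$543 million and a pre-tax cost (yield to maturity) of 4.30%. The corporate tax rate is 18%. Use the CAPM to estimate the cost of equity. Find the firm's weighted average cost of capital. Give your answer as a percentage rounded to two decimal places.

6.63%

Cost of equity via CAPM: Re = 2.7% + 1.03 × 7.39% = 10.3117%.
Total capital V = 458 + 543 = 1001.
Equity: weight = 458/1001 = 0.4575; cost = 10.3117%.
Debt: weight = 543/1001 = 0.5425; after-tax cost = 4.3% × (1 − 18%) = 3.5260%.
WACC = 0.4575 × 10.3117% + 0.5425 × 3.5260% = 6.6307%.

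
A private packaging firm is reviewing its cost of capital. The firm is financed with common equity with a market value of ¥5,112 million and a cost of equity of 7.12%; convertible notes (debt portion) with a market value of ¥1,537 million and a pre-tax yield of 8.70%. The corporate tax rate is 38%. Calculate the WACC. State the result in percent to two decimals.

6.72%

Total capital V = 5112 + 1537 = 6649.
Equity: weight = 5112/6649 = 0.7688; cost = 7.12%.
Convertible notes (debt portion): weight = 1537/6649 = 0.2312; after-tax cost = 8.7% × (1 − 38%) = 5.3940%.
WACC = 0.7688 × 7.1200% + 0.2312 × 5.3940% = 6.7210%.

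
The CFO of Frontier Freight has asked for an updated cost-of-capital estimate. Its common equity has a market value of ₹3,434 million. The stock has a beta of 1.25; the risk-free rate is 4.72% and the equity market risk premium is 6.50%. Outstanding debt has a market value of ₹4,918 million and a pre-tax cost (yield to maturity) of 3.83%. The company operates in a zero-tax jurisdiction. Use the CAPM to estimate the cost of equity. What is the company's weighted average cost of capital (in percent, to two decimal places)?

Cost of equity via CAPM: Re = 4.72% + 1.25 × 6.5% = 12.8450%.
Total capital V = 3434 + 4918 = 8352.
Equity: weight = 3434/8352 = 0.4112; cost = 12.845%.
Debt: weight = 4918/8352 = 0.5888; after-tax cost = 3.83% × (1 − 0%) = 3.8300%.
WACC = 0.4112 × 12.8450% + 0.5888 × 3.8300% = 7.5366%.

7.54%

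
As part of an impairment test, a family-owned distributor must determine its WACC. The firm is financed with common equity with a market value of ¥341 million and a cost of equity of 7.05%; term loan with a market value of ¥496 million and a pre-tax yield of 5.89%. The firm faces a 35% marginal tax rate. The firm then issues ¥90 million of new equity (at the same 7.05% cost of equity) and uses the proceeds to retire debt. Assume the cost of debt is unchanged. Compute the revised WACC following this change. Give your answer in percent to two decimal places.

5.49%

After the change:
Total capital V = 431 + 406 = 837.
Equity: weight = 431/837 = 0.5149; cost = 7.05%.
Term loan: weight = 406/837 = 0.4851; after-tax cost = 5.89% × (1 − 35%) = 3.8285%.
WACC = 0.5149 × 7.0500% + 0.4851 × 3.8285% = 5.4874%.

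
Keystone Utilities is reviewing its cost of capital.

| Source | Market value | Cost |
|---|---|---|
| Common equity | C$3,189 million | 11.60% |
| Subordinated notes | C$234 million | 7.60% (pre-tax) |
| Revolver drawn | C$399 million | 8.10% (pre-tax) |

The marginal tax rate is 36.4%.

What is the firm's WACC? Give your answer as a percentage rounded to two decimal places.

10.51%

Total capital V = 3189 + 234 + 399 = 3822.
Equity: weight = 3189/3822 = 0.8344; cost = 11.6%.
Subordinated notes: weight = 234/3822 = 0.0612; after-tax cost = 7.6% × (1 − 36.4%) = 4.8336%.
Revolver drawn: weight = 399/3822 = 0.1044; after-tax cost = 8.1% × (1 − 36.4%) = 5.1516%.
WACC = 0.8344 × 11.6000% + 0.0612 × 4.8336% + 0.1044 × 5.1516% = 10.5125%.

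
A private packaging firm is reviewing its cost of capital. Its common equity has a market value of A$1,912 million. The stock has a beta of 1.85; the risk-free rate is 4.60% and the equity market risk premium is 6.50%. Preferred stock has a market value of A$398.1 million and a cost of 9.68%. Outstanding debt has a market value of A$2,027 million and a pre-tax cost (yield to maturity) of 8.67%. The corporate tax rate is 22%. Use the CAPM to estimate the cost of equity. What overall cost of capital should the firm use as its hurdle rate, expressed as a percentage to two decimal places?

11.38%

Cost of equity via CAPM: Re = 4.6% + 1.85 × 6.5% = 16.6250%.
Total capital V = 1912 + 398.1 + 2027 = 4337.1.
Equity: weight = 1912/4337.1 = 0.4408; cost = 16.625%.
Preferred: weight = 398.1/4337.1 = 0.0918; cost = 9.68%.
Debt: weight = 2027/4337.1 = 0.4674; after-tax cost = 8.67% × (1 − 22%) = 6.7626%.
WACC = 0.4408 × 16.6250% + 0.0918 × 9.6800% + 0.4674 × 6.7626% = 11.3782%.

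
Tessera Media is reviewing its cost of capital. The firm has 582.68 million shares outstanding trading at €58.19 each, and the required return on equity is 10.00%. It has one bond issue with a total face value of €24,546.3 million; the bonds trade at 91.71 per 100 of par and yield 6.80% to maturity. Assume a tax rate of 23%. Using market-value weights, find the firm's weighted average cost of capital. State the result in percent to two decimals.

Market value of equity E = 58.19 × 582.68m = 33906.1492m. Market value of debt D = 24546.3m × 91.71/100 = 22511.41173m.
Total capital V = 33906.1492 + 22511.41173 = 56417.56093.
Equity: weight = 33906.1492/56417.56093 = 0.6010; cost = 10%.
Bonds outstanding: weight = 22511.41173/56417.56093 = 0.3990; after-tax cost = 6.8% × (1 − 23%) = 5.2360%.
WACC = 0.6010 × 10.0000% + 0.3990 × 5.2360% = 8.0991%.

8.10%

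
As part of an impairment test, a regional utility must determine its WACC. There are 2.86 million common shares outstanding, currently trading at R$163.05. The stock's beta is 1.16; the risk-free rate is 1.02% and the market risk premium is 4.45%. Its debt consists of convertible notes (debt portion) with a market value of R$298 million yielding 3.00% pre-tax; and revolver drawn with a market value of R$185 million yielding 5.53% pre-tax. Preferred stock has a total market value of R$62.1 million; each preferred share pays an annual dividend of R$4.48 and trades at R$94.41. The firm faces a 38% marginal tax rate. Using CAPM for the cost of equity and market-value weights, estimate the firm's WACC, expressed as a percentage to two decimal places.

4.32%

Cost of equity via CAPM: Re = 1.02% + 1.16 × 4.45% = 6.1820%.
Cost of preferred: Rp = 4.48 / 94.41 = 4.7453%.
Market value of equity E = 163.05 × 2.86m = 466.323m.
Total capital V = 466.323 + 62.1 + 298 + 185 = 1011.423.
Equity: weight = 466.323/1011.423 = 0.4611; cost = 6.182%.
Preferred: weight = 62.1/1011.423 = 0.0614; cost = 4.7453%.
Convertible notes (debt portion): weight = 298/1011.423 = 0.2946; after-tax cost = 3% × (1 − 38%) = 1.8600%.
Revolver drawn: weight = 185/1011.423 = 0.1829; after-tax cost = 5.53% × (1 − 38%) = 3.4286%.
WACC = 0.4611 × 6.1820% + 0.0614 × 4.7453% + 0.2946 × 1.8600% + 0.1829 × 3.4286% = 4.3168%.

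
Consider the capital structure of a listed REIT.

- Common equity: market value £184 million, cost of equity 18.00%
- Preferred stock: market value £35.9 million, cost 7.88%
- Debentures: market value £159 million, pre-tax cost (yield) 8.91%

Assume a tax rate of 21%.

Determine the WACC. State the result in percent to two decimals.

12.44%

Total capital V = 184 + 35.9 + 159 = 378.9.
Equity: weight = 184/378.9 = 0.4856; cost = 18%.
Preferred: weight = 35.9/378.9 = 0.0947; cost = 7.88%.
Debentures: weight = 159/378.9 = 0.4196; after-tax cost = 8.91% × (1 − 21%) = 7.0389%.
WACC = 0.4856 × 18.0000% + 0.0947 × 7.8800% + 0.4196 × 7.0389% = 12.4415%.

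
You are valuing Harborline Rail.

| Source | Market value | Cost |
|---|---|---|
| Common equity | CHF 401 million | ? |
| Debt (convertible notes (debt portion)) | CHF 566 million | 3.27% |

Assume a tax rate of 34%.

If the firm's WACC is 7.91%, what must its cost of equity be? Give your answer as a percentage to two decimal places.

16.03%

Total capital V = 401 + 566 = 967.
Equity weight = 401/967 = 0.4147.
Convertible notes (debt portion) weight = 566/967 = 0.5853.
Debt contribution = 0.5853 × 3.27% × (1 − 34%) = 1.2632%.
Required equity contribution = 7.91% − 1.2632% = 6.6468%.
Re = 6.6468% / 0.4147 = 16.0285%.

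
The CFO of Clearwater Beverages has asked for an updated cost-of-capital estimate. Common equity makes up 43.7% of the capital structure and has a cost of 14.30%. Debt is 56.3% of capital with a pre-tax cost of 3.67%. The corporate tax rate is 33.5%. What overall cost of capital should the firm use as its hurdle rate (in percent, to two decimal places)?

After-tax cost of debt = 3.67% × (1 − 33.5%) = 2.4405%.
WACC = 0.437 × 14.3000% + 0.563 × 2.4405% = 7.6231%.

7.62%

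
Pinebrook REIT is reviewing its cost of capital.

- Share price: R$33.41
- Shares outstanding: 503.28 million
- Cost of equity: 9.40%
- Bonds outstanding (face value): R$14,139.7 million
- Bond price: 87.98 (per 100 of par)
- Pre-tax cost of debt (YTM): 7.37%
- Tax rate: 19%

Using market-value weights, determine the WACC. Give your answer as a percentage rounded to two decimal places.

7.94%

Market value of equity E = 33.41 × 503.28m = 16814.5848m. Market value of debt D = 14139.7m × 87.98/100 = 12440.10806m.
Total capital V = 16814.5848 + 12440.10806 = 29254.69286.
Equity: weight = 16814.5848/29254.69286 = 0.5748; cost = 9.4%.
Bonds outstanding: weight = 12440.10806/29254.69286 = 0.4252; after-tax cost = 7.37% × (1 − 19%) = 5.9697%.
WACC = 0.5748 × 9.4000% + 0.4252 × 5.9697% = 7.9413%.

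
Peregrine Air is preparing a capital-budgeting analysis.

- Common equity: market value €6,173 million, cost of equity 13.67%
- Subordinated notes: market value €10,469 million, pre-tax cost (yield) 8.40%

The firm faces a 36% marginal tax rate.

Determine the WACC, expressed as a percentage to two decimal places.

Total capital V = 6173 + 10469 = 16642.
Equity: weight = 6173/16642 = 0.3709; cost = 13.67%.
Subordinated notes: weight = 10469/16642 = 0.6291; after-tax cost = 8.4% × (1 − 36%) = 5.3760%.
WACC = 0.3709 × 13.6700% + 0.6291 × 5.3760% = 8.4525%.

8.45%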